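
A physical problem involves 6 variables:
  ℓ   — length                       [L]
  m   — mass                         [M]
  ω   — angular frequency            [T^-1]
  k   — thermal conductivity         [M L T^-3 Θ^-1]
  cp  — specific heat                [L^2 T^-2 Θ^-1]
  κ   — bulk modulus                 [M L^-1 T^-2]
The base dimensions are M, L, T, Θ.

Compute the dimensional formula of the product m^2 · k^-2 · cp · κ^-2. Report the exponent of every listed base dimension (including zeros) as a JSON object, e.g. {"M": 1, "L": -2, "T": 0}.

Write exponents as rows M,L,T,Θ / cols ℓ,m,ω,k,cp,κ:
  M: [ 0  1  0  1  0  1]
  L: [ 1  0  0  1  2 -1]
  T: [ 0  0 -1 -3 -2 -2]
  Θ: [ 0  0  0 -1 -1  0]
  [M]: (2)·1+(-2)·1+(1)·0+(-2)·1 = -2
  [L]: (2)·0+(-2)·1+(1)·2+(-2)·-1 = 2
  [T]: (2)·0+(-2)·-3+(1)·-2+(-2)·-2 = 8
  [Θ]: (2)·0+(-2)·-1+(1)·-1+(-2)·0 = 1
⇒ M^-2 L^2 T^8 Θ

{"M": -2, "L": 2, "T": 8, "Θ": 1}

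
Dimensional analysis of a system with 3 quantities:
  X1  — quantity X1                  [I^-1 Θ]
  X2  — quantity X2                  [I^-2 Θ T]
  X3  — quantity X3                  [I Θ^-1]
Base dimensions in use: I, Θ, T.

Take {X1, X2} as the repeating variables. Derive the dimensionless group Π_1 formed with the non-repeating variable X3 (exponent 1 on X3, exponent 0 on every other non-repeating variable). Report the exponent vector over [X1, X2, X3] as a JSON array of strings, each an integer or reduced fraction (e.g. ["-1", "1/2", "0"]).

["1", "0", "1"]

Write exponents as rows I,Θ,T / cols X1,X2,X3:
  I: [-1 -2  1]
  Θ: [ 1  1 -1]
  T: [ 0  1  0]
Row reduction gives pivot columns X1,X2; rank = 2
Pivot set = {X1,X2}, free = {X3}
RREF:
  r0: [   1    0   -1]
  r1: [   0    1    0]
  r2: [   0    0    0]
Fix exponent of X3 at 1; solve each RREF row for its pivot's exponent:
  r0: exp(X1) + (-1)·1 = 0 ⇒ exp(X1) = 1
  r1: exp(X2) + (0)·1 = 0 ⇒ exp(X2) = 0
Π_1 = X1 · X3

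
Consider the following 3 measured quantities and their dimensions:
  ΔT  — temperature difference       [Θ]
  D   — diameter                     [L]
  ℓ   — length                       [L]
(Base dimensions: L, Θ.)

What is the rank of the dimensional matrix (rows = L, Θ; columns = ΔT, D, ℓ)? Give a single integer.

2

Exponent matrix [L,Θ] × [ΔT,D,ℓ]:
  L: [ 0  1  1]
  Θ: [ 1  0  0]
Echelon form has 2 nonzero rows (pivots: ΔT,D)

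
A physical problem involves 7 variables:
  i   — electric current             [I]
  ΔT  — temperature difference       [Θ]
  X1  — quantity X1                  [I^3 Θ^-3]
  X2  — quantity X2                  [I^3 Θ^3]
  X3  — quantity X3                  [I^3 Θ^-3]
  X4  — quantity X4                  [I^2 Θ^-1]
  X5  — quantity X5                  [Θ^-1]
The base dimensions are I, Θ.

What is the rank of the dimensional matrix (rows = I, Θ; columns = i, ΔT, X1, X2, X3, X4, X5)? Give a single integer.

2

Dimensional matrix (I×Θ by i×ΔT×X1×X2×X3×X4×X5):
  I: [ 1  0  3  3  3  2  0]
  Θ: [ 0  1 -3  3 -3 -1 -1]
Row reduction gives pivot columns i,ΔT; rank = 2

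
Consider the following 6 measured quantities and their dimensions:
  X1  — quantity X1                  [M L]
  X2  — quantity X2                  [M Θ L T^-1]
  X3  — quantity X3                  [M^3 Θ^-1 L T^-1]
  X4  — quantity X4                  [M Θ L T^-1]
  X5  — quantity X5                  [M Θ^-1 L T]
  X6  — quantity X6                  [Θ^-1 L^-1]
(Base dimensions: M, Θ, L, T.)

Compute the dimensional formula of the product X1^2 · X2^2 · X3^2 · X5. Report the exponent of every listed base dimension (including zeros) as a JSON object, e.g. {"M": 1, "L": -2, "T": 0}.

Write exponents as rows M,Θ,L,T / cols X1,X2,X3,X4,X5,X6:
  M: [ 1  1  3  1  1  0]
  Θ: [ 0  1 -1  1 -1 -1]
  L: [ 1  1  1  1  1 -1]
  T: [ 0 -1 -1 -1  1  0]
  [M]: (2)·1+(2)·1+(2)·3+(1)·1 = 11
  [Θ]: (2)·0+(2)·1+(2)·-1+(1)·-1 = -1
  [L]: (2)·1+(2)·1+(2)·1+(1)·1 = 7
  [T]: (2)·0+(2)·-1+(2)·-1+(1)·1 = -3
⇒ M^11 Θ^-1 L^7 T^-3

{"M": 11, "Θ": -1, "L": 7, "T": -3}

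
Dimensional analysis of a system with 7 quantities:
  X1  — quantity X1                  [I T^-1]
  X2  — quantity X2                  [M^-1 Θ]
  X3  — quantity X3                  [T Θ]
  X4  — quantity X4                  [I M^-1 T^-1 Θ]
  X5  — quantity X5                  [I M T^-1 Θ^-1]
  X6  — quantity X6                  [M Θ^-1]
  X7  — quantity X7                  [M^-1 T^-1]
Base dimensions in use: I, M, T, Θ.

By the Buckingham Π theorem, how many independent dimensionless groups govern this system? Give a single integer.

4

Exponent matrix [I,M,T,Θ] × [X1,X2,X3,X4,X5,X6,X7]:
  I: [ 1  0  0  1  1  0  0]
  M: [ 0 -1  0 -1  1  1 -1]
  T: [-1  0  1 -1 -1  0 -1]
  Θ: [ 0  1  1  1 -1 -1  0]
Echelon form has 3 nonzero rows (pivots: X1,X2,X3)
7 vars − rank 3 = 4 Π groups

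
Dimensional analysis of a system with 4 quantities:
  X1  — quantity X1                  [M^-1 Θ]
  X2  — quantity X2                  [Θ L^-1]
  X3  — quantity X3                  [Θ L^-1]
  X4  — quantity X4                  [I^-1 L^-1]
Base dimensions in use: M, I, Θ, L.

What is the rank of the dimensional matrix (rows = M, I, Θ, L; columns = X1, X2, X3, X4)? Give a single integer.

Exponent matrix [M,I,Θ,L] × [X1,X2,X3,X4]:
  M: [-1  0  0  0]
  I: [ 0  0  0 -1]
  Θ: [ 1  1  1  0]
  L: [ 0 -1 -1 -1]
Echelon form has 3 nonzero rows (pivots: X1,X2,X4)

3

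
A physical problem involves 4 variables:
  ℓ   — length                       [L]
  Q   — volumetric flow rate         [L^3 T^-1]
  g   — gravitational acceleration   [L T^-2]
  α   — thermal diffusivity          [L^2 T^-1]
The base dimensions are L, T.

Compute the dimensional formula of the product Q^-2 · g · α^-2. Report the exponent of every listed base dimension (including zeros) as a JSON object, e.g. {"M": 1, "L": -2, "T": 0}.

{"L": -9, "T": 2}

Dimensional matrix (L×T by ℓ×Q×g×α):
  L: [ 1  3  1  2]
  T: [ 0 -1 -2 -1]
  [L]: (-2)·3+(1)·1+(-2)·2 = -9
  [T]: (-2)·-1+(1)·-2+(-2)·-1 = 2
⇒ L^-9 T^2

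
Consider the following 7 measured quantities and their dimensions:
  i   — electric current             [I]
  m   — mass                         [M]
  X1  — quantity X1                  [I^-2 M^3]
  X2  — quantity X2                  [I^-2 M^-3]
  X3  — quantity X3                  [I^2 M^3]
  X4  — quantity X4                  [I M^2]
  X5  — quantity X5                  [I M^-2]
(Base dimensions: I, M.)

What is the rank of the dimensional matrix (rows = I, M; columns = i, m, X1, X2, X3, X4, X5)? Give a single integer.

Exponent matrix [I,M] × [i,m,X1,X2,X3,X4,X5]:
  I: [ 1  0 -2 -2  2  1  1]
  M: [ 0  1  3 -3  3  2 -2]
RREF → pivots at {i,m} ⇒ r = 2

2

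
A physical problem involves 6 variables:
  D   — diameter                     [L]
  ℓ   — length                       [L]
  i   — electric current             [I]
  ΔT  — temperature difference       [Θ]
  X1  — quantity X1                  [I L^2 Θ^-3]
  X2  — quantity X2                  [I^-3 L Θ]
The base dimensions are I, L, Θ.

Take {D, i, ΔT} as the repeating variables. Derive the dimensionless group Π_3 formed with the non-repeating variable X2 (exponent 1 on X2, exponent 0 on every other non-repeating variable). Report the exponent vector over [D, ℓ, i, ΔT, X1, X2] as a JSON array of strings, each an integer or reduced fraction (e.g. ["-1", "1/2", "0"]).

["-1", "0", "3", "-1", "0", "1"]

Exponent matrix [I,L,Θ] × [D,ℓ,i,ΔT,X1,X2]:
  I: [ 0  0  1  0  1 -3]
  L: [ 1  1  0  0  2  1]
  Θ: [ 0  0  0  1 -3  1]
Echelon form has 3 nonzero rows (pivots: D,i,ΔT)
Repeat: D,i,ΔT; free: ℓ,X1,X2
RREF:
  r0: [   1    1    0    0    2    1]
  r1: [   0    0    1    0    1   -3]
  r2: [   0    0    0    1   -3    1]
Fix exponent of X2 at 1, ℓ at 0, X1 at 0; solve each RREF row for its pivot's exponent:
  r0: exp(D) + (1)·1 = 0 ⇒ exp(D) = -1
  r1: exp(i) + (-3)·1 = 0 ⇒ exp(i) = 3
  r2: exp(ΔT) + (1)·1 = 0 ⇒ exp(ΔT) = -1
Π_3 = D^-1 · i^3 · ΔT^-1 · X2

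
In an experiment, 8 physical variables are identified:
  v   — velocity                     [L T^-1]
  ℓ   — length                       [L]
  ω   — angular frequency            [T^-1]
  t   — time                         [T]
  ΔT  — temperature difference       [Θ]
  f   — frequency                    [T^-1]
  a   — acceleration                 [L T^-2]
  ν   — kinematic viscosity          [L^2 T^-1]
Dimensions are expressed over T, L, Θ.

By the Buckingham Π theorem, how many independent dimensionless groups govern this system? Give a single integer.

Exponent matrix [T,L,Θ] × [v,ℓ,ω,t,ΔT,f,a,ν]:
  T: [-1  0 -1  1  0 -1 -2 -1]
  L: [ 1  1  0  0  0  0  1  2]
  Θ: [ 0  0  0  0  1  0  0  0]
RREF → pivots at {v,ℓ,ΔT} ⇒ r = 3
Π count = n − r = 8 − 3 = 5

5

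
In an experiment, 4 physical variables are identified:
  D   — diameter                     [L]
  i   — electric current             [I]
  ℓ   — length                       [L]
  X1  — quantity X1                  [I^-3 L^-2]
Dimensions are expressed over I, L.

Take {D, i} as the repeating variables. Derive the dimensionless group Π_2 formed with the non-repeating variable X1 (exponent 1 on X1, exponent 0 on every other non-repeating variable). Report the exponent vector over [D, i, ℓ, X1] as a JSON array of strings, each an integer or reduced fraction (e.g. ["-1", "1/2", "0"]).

["2", "3", "0", "1"]

Dimensional matrix (I×L by D×i×ℓ×X1):
  I: [ 0  1  0 -3]
  L: [ 1  0  1 -2]
Row reduction gives pivot columns D,i; rank = 2
Pivot set = {D,i}, free = {ℓ,X1}
RREF:
  r0: [   1    0    1   -2]
  r1: [   0    1    0   -3]
Fix exponent of X1 at 1, ℓ at 0; solve each RREF row for its pivot's exponent:
  r0: exp(D) + (-2)·1 = 0 ⇒ exp(D) = 2
  r1: exp(i) + (-3)·1 = 0 ⇒ exp(i) = 3
Π_2 = D^2 · i^3 · X1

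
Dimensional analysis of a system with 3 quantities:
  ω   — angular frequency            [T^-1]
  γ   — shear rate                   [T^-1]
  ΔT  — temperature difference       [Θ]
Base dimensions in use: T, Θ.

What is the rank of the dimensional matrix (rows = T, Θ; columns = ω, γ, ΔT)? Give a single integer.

Dimensional matrix (T×Θ by ω×γ×ΔT):
  T: [-1 -1  0]
  Θ: [ 0  0  1]
Row reduction gives pivot columns ω,ΔT; rank = 2

2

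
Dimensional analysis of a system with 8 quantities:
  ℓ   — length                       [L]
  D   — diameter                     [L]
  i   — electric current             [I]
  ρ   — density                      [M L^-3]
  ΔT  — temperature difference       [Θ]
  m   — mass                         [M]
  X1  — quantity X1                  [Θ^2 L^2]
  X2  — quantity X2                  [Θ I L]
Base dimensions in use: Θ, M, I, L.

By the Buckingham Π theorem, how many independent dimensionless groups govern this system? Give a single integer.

Write exponents as rows Θ,M,I,L / cols ℓ,D,i,ρ,ΔT,m,X1,X2:
  Θ: [ 0  0  0  0  1  0  2  1]
  M: [ 0  0  0  1  0  1  0  0]
  I: [ 0  0  1  0  0  0  0  1]
  L: [ 1  1  0 -3  0  0  2  1]
Row reduction gives pivot columns ℓ,i,ρ,ΔT; rank = 4
8 vars − rank 4 = 4 Π groups

4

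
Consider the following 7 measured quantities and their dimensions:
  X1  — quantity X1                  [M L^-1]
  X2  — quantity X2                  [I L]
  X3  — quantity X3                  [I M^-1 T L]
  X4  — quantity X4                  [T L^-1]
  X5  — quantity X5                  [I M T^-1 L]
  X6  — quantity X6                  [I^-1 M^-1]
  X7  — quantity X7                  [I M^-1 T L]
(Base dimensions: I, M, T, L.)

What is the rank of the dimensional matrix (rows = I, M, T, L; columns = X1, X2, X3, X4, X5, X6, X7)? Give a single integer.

3

Dimensional matrix (I×M×T×L by X1×X2×X3×X4×X5×X6×X7):
  I: [ 0  1  1  0  1 -1  1]
  M: [ 1  0 -1  0  1 -1 -1]
  T: [ 0  0  1  1 -1  0  1]
  L: [-1  1  1 -1  1  0  1]
Echelon form has 3 nonzero rows (pivots: X1,X2,X3)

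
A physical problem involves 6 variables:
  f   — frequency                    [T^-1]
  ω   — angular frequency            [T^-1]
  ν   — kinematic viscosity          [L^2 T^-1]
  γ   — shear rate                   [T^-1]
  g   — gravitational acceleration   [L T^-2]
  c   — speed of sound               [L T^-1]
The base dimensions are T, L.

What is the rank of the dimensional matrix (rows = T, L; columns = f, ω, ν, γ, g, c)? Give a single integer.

2

Dimensional matrix (T×L by f×ω×ν×γ×g×c):
  T: [-1 -1 -1 -1 -2 -1]
  L: [ 0  0  2  0  1  1]
Row reduction gives pivot columns f,ν; rank = 2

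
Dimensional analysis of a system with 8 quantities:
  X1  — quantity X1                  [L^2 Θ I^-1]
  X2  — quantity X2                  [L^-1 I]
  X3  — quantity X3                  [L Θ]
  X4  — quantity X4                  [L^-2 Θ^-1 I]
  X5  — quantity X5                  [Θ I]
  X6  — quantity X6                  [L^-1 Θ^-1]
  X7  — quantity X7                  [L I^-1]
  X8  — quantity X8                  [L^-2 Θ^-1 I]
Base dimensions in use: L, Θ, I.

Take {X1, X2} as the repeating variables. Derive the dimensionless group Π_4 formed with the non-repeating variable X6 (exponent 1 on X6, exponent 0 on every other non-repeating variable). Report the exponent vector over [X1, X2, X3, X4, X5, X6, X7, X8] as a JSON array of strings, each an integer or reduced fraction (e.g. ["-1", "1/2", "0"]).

Write exponents as rows L,Θ,I / cols X1,X2,X3,X4,X5,X6,X7,X8:
  L: [ 2 -1  1 -2  0 -1  1 -2]
  Θ: [ 1  0  1 -1  1 -1  0 -1]
  I: [-1  1  0  1  1  0 -1  1]
Echelon form has 2 nonzero rows (pivots: X1,X2)
Pivot set = {X1,X2}, free = {X3,X4,X5,X6,X7,X8}
RREF:
  r0: [   1    0    1   -1    1   -1    0   -1]
  r1: [   0    1    1    0    2   -1   -1    0]
  r2: [   0    0    0    0    0    0    0    0]
Fix exponent of X6 at 1, X3 at 0, X4 at 0, X5 at 0, X7 at 0, X8 at 0; solve each RREF row for its pivot's exponent:
  r0: exp(X1) + (-1)·1 = 0 ⇒ exp(X1) = 1
  r1: exp(X2) + (-1)·1 = 0 ⇒ exp(X2) = 1
Π_4 = X1 · X2 · X6

["1", "1", "0", "0", "0", "1", "0", "0"]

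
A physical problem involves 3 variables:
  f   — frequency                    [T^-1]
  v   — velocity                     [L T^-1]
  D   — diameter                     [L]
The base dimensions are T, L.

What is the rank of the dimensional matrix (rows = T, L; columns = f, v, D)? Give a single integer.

Write exponents as rows T,L / cols f,v,D:
  T: [-1 -1  0]
  L: [ 0  1  1]
Row reduction gives pivot columns f,v; rank = 2

2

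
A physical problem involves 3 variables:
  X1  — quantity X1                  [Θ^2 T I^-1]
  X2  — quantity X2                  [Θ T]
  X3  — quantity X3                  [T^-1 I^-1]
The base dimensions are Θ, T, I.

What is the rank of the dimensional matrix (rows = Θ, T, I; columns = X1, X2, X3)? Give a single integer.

2

Dimensional matrix (Θ×T×I by X1×X2×X3):
  Θ: [ 2  1  0]
  T: [ 1  1 -1]
  I: [-1  0 -1]
Echelon form has 2 nonzero rows (pivots: X1,X2)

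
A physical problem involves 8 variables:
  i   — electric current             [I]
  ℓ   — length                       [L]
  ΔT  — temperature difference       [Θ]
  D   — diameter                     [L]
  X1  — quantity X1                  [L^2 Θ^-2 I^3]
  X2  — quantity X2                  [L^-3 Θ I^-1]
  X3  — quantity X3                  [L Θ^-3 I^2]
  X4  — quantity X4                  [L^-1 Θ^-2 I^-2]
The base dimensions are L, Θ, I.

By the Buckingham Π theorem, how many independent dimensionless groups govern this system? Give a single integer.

Exponent matrix [L,Θ,I] × [i,ℓ,ΔT,D,X1,X2,X3,X4]:
  L: [ 0  1  0  1  2 -3  1 -1]
  Θ: [ 0  0  1  0 -2  1 -3 -2]
  I: [ 1  0  0  0  3 -1  2 -2]
RREF → pivots at {i,ℓ,ΔT} ⇒ r = 3
8 vars − rank 3 = 5 Π groups

5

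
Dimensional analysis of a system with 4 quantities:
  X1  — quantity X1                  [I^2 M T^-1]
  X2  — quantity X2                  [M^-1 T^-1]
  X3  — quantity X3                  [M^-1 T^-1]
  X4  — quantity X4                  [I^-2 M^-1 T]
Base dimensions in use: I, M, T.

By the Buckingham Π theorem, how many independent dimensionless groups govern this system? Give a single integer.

2

Exponent matrix [I,M,T] × [X1,X2,X3,X4]:
  I: [ 2  0  0 -2]
  M: [ 1 -1 -1 -1]
  T: [-1 -1 -1  1]
Row reduction gives pivot columns X1,X2; rank = 2
n=4, r=2 ⇒ 2 dimensionless groups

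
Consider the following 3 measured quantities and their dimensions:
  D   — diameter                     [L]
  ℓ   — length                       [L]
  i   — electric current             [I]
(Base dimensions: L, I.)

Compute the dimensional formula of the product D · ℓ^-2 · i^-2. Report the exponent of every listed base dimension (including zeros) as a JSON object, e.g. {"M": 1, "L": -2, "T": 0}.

{"L": -1, "I": -2}

Exponent matrix [L,I] × [D,ℓ,i]:
  L: [ 1  1  0]
  I: [ 0  0  1]
  [L]: (1)·1+(-2)·1+(-2)·0 = -1
  [I]: (1)·0+(-2)·0+(-2)·1 = -2
⇒ L^-1 I^-2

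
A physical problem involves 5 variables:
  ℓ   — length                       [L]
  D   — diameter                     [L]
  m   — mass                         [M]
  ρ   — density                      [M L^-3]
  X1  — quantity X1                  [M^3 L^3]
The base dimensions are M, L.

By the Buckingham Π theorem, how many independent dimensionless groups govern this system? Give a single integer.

Write exponents as rows M,L / cols ℓ,D,m,ρ,X1:
  M: [ 0  0  1  1  3]
  L: [ 1  1  0 -3  3]
RREF → pivots at {ℓ,m} ⇒ r = 2
5 vars − rank 2 = 3 Π groups

3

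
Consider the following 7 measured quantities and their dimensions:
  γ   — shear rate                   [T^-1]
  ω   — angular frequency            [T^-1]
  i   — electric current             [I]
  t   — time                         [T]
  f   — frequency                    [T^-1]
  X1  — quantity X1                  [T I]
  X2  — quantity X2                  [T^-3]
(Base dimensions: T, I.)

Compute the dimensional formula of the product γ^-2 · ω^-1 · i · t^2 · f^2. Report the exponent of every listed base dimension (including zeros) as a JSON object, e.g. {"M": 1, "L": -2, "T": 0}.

Exponent matrix [T,I] × [γ,ω,i,t,f,X1,X2]:
  T: [-1 -1  0  1 -1  1 -3]
  I: [ 0  0  1  0  0  1  0]
  [T]: (-2)·-1+(-1)·-1+(1)·0+(2)·1+(2)·-1 = 3
  [I]: (-2)·0+(-1)·0+(1)·1+(2)·0+(2)·0 = 1
⇒ T^3 I

{"T": 3, "I": 1}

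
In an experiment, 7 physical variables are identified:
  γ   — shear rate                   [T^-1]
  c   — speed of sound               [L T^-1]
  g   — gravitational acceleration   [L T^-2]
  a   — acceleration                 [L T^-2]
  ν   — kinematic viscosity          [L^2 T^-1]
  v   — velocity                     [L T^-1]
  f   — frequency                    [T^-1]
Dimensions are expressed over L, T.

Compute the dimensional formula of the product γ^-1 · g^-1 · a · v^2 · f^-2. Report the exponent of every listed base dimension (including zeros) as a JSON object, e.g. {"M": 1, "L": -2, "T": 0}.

{"L": 2, "T": 1}

Dimensional matrix (L×T by γ×c×g×a×ν×v×f):
  L: [ 0  1  1  1  2  1  0]
  T: [-1 -1 -2 -2 -1 -1 -1]
  [L]: (-1)·0+(-1)·1+(1)·1+(2)·1+(-2)·0 = 2
  [T]: (-1)·-1+(-1)·-2+(1)·-2+(2)·-1+(-2)·-1 = 1
⇒ L^2 T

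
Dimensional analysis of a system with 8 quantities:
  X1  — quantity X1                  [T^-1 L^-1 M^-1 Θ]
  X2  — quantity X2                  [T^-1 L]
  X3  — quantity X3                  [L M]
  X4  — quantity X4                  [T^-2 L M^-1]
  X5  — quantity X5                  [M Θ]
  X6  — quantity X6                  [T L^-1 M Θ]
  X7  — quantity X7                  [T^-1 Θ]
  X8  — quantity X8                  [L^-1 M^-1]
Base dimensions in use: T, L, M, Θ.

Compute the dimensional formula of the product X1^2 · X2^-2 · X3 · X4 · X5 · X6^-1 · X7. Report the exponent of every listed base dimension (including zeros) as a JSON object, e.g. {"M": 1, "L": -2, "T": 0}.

Dimensional matrix (T×L×M×Θ by X1×X2×X3×X4×X5×X6×X7×X8):
  T: [-1 -1  0 -2  0  1 -1  0]
  L: [-1  1  1  1  0 -1  0 -1]
  M: [-1  0  1 -1  1  1  0 -1]
  Θ: [ 1  0  0  0  1  1  1  0]
  [T]: (2)·-1+(-2)·-1+(1)·0+(1)·-2+(1)·0+(-1)·1+(1)·-1 = -4
  [L]: (2)·-1+(-2)·1+(1)·1+(1)·1+(1)·0+(-1)·-1+(1)·0 = -1
  [M]: (2)·-1+(-2)·0+(1)·1+(1)·-1+(1)·1+(-1)·1+(1)·0 = -2
  [Θ]: (2)·1+(-2)·0+(1)·0+(1)·0+(1)·1+(-1)·1+(1)·1 = 3
⇒ T^-4 L^-1 M^-2 Θ^3

{"T": -4, "L": -1, "M": -2, "Θ": 3}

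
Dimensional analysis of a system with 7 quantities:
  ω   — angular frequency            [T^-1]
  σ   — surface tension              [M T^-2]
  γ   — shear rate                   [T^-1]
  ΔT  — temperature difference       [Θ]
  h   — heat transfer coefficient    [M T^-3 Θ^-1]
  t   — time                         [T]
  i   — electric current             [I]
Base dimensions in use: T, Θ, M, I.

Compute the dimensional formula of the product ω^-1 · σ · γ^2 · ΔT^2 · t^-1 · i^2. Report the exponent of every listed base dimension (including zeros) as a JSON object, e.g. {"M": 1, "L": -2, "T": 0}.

{"T": -4, "Θ": 2, "M": 1, "I": 2}

Write exponents as rows T,Θ,M,I / cols ω,σ,γ,ΔT,h,t,i:
  T: [-1 -2 -1  0 -3  1  0]
  Θ: [ 0  0  0  1 -1  0  0]
  M: [ 0  1  0  0  1  0  0]
  I: [ 0  0  0  0  0  0  1]
  [T]: (-1)·-1+(1)·-2+(2)·-1+(2)·0+(-1)·1+(2)·0 = -4
  [Θ]: (-1)·0+(1)·0+(2)·0+(2)·1+(-1)·0+(2)·0 = 2
  [M]: (-1)·0+(1)·1+(2)·0+(2)·0+(-1)·0+(2)·0 = 1
  [I]: (-1)·0+(1)·0+(2)·0+(2)·0+(-1)·0+(2)·1 = 2
⇒ T^-4 Θ^2 M I^2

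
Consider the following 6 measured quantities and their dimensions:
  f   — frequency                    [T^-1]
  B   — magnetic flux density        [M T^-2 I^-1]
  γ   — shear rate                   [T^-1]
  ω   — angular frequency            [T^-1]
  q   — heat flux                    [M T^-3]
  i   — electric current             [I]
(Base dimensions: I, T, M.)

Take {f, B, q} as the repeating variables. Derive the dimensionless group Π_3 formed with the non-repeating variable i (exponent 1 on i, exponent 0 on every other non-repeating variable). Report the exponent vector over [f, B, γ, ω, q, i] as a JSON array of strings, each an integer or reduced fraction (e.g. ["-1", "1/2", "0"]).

Dimensional matrix (I×T×M by f×B×γ×ω×q×i):
  I: [ 0 -1  0  0  0  1]
  T: [-1 -2 -1 -1 -3  0]
  M: [ 0  1  0  0  1  0]
Echelon form has 3 nonzero rows (pivots: f,B,q)
Repeat: f,B,q; free: γ,ω,i
RREF:
  r0: [   1    0    1    1    0   -1]
  r1: [   0    1    0    0    0   -1]
  r2: [   0    0    0    0    1    1]
Fix exponent of i at 1, γ at 0, ω at 0; solve each RREF row for its pivot's exponent:
  r0: exp(f) + (-1)·1 = 0 ⇒ exp(f) = 1
  r1: exp(B) + (-1)·1 = 0 ⇒ exp(B) = 1
  r2: exp(q) + (1)·1 = 0 ⇒ exp(q) = -1
Π_3 = f · B · q^-1 · i

["1", "1", "0", "0", "-1", "1"]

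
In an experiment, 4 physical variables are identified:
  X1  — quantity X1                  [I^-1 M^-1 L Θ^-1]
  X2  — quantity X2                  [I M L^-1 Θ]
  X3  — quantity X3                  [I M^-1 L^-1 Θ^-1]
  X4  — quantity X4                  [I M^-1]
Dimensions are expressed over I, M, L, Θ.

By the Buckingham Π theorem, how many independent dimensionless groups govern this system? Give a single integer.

Exponent matrix [I,M,L,Θ] × [X1,X2,X3,X4]:
  I: [-1  1  1  1]
  M: [-1  1 -1 -1]
  L: [ 1 -1 -1  0]
  Θ: [-1  1 -1  0]
Row reduction gives pivot columns X1,X3,X4; rank = 3
n=4, r=3 ⇒ 1 dimensionless group

1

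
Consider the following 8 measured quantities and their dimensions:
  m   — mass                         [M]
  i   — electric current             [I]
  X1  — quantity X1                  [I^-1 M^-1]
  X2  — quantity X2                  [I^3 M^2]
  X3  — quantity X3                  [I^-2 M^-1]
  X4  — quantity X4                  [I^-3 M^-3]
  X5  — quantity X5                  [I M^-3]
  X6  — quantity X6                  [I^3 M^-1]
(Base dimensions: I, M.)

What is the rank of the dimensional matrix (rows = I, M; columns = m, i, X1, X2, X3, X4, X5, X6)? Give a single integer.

2

Exponent matrix [I,M] × [m,i,X1,X2,X3,X4,X5,X6]:
  I: [ 0  1 -1  3 -2 -3  1  3]
  M: [ 1  0 -1  2 -1 -3 -3 -1]
RREF → pivots at {m,i} ⇒ r = 2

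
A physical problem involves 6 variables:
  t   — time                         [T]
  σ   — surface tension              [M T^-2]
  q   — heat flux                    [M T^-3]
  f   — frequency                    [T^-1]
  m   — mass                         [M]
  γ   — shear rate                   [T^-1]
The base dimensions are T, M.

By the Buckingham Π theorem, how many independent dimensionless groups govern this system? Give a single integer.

Dimensional matrix (T×M by t×σ×q×f×m×γ):
  T: [ 1 -2 -3 -1  0 -1]
  M: [ 0  1  1  0  1  0]
Row reduction gives pivot columns t,σ; rank = 2
6 vars − rank 2 = 4 Π groups

4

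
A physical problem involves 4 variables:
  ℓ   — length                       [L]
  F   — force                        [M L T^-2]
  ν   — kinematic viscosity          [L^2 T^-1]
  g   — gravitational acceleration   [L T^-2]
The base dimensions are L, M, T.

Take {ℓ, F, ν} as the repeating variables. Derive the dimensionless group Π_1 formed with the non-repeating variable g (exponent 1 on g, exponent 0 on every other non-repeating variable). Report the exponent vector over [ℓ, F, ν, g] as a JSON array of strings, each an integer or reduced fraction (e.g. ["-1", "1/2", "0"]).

["3", "0", "-2", "1"]

Exponent matrix [L,M,T] × [ℓ,F,ν,g]:
  L: [ 1  1  2  1]
  M: [ 0  1  0  0]
  T: [ 0 -2 -1 -2]
RREF → pivots at {ℓ,F,ν} ⇒ r = 3
Pivot set = {ℓ,F,ν}, free = {g}
RREF:
  r0: [   1    0    0   -3]
  r1: [   0    1    0    0]
  r2: [   0    0    1    2]
Fix exponent of g at 1; solve each RREF row for its pivot's exponent:
  r0: exp(ℓ) + (-3)·1 = 0 ⇒ exp(ℓ) = 3
  r1: exp(F) + (0)·1 = 0 ⇒ exp(F) = 0
  r2: exp(ν) + (2)·1 = 0 ⇒ exp(ν) = -2
Π_1 = ℓ^3 · ν^-2 · g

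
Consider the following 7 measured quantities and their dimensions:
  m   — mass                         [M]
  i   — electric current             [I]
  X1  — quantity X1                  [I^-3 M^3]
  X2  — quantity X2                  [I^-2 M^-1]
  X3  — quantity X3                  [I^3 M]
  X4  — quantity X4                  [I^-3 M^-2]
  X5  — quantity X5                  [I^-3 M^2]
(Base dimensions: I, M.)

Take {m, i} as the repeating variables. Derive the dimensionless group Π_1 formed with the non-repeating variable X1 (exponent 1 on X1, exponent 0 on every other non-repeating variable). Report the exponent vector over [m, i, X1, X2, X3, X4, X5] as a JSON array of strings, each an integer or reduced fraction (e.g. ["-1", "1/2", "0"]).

["-3", "3", "1", "0", "0", "0", "0"]

Write exponents as rows I,M / cols m,i,X1,X2,X3,X4,X5:
  I: [ 0  1 -3 -2  3 -3 -3]
  M: [ 1  0  3 -1  1 -2  2]
RREF → pivots at {m,i} ⇒ r = 2
Pivot set = {m,i}, free = {X1,X2,X3,X4,X5}
RREF:
  r0: [   1    0    3   -1    1   -2    2]
  r1: [   0    1   -3   -2    3   -3   -3]
Fix exponent of X1 at 1, X2 at 0, X3 at 0, X4 at 0, X5 at 0; solve each RREF row for its pivot's exponent:
  r0: exp(m) + (3)·1 = 0 ⇒ exp(m) = -3
  r1: exp(i) + (-3)·1 = 0 ⇒ exp(i) = 3
Π_1 = m^-3 · i^3 · X1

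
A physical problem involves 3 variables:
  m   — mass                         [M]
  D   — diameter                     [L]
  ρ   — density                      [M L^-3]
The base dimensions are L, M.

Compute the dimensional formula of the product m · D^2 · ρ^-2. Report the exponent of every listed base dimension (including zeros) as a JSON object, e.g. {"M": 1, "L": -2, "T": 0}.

{"L": 8, "M": -1}

Dimensional matrix (L×M by m×D×ρ):
  L: [ 0  1 -3]
  M: [ 1  0  1]
  [L]: (1)·0+(2)·1+(-2)·-3 = 8
  [M]: (1)·1+(2)·0+(-2)·1 = -1
⇒ L^8 M^-1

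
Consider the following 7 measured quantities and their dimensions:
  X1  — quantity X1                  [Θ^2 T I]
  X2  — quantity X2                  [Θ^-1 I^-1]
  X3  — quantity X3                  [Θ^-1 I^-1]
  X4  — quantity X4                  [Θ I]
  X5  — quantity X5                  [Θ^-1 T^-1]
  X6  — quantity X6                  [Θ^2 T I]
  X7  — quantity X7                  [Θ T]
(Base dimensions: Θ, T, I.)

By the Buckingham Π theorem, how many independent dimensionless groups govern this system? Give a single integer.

5

Write exponents as rows Θ,T,I / cols X1,X2,X3,X4,X5,X6,X7:
  Θ: [ 2 -1 -1  1 -1  2  1]
  T: [ 1  0  0  0 -1  1  1]
  I: [ 1 -1 -1  1  0  1  0]
Row reduction gives pivot columns X1,X2; rank = 2
n=7, r=2 ⇒ 5 dimensionless groups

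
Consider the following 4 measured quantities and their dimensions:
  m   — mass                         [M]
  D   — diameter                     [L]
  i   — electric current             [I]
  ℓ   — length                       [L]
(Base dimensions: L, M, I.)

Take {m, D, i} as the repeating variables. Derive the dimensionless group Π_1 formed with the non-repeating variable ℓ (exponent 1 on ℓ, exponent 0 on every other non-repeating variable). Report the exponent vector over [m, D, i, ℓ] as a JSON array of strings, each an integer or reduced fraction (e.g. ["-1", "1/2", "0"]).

["0", "-1", "0", "1"]

Write exponents as rows L,M,I / cols m,D,i,ℓ:
  L: [ 0  1  0  1]
  M: [ 1  0  0  0]
  I: [ 0  0  1  0]
Echelon form has 3 nonzero rows (pivots: m,D,i)
Repeat: m,D,i; free: ℓ
RREF:
  r0: [   1    0    0    0]
  r1: [   0    1    0    1]
  r2: [   0    0    1    0]
Fix exponent of ℓ at 1; solve each RREF row for its pivot's exponent:
  r0: exp(m) + (0)·1 = 0 ⇒ exp(m) = 0
  r1: exp(D) + (1)·1 = 0 ⇒ exp(D) = -1
  r2: exp(i) + (0)·1 = 0 ⇒ exp(i) = 0
Π_1 = D^-1 · ℓ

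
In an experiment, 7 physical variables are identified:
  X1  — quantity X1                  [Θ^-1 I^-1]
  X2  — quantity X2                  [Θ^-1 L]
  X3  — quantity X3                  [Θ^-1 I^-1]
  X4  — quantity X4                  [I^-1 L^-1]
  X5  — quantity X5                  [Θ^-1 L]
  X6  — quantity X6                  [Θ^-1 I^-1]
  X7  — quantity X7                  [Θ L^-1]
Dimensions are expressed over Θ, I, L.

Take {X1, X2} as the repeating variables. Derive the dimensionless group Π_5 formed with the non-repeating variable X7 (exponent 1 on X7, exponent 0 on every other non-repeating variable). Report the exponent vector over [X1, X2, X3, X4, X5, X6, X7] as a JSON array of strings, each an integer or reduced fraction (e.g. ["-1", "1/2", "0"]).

["0", "1", "0", "0", "0", "0", "1"]

Dimensional matrix (Θ×I×L by X1×X2×X3×X4×X5×X6×X7):
  Θ: [-1 -1 -1  0 -1 -1  1]
  I: [-1  0 -1 -1  0 -1  0]
  L: [ 0  1  0 -1  1  0 -1]
Row reduction gives pivot columns X1,X2; rank = 2
Pivot set = {X1,X2}, free = {X3,X4,X5,X6,X7}
RREF:
  r0: [   1    0    1    1    0    1    0]
  r1: [   0    1    0   -1    1    0   -1]
  r2: [   0    0    0    0    0    0    0]
Fix exponent of X7 at 1, X3 at 0, X4 at 0, X5 at 0, X6 at 0; solve each RREF row for its pivot's exponent:
  r0: exp(X1) + (0)·1 = 0 ⇒ exp(X1) = 0
  r1: exp(X2) + (-1)·1 = 0 ⇒ exp(X2) = 1
Π_5 = X2 · X7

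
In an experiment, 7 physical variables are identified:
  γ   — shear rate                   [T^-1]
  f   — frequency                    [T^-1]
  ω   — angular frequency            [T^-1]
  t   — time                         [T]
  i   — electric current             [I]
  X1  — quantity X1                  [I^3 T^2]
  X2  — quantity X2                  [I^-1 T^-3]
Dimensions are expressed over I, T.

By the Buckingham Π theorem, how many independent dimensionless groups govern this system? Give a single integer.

5

Dimensional matrix (I×T by γ×f×ω×t×i×X1×X2):
  I: [ 0  0  0  0  1  3 -1]
  T: [-1 -1 -1  1  0  2 -3]
Echelon form has 2 nonzero rows (pivots: γ,i)
n=7, r=2 ⇒ 5 dimensionless groups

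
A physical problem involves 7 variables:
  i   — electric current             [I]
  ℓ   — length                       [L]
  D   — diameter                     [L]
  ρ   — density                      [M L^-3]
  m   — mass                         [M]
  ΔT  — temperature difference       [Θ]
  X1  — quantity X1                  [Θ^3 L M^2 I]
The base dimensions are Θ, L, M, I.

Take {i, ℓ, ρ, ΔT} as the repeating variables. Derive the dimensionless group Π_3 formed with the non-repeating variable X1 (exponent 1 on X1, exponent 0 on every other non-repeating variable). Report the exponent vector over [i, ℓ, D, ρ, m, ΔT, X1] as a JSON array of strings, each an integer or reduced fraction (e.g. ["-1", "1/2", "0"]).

Dimensional matrix (Θ×L×M×I by i×ℓ×D×ρ×m×ΔT×X1):
  Θ: [ 0  0  0  0  0  1  3]
  L: [ 0  1  1 -3  0  0  1]
  M: [ 0  0  0  1  1  0  2]
  I: [ 1  0  0  0  0  0  1]
Row reduction gives pivot columns i,ℓ,ρ,ΔT; rank = 4
Pivot set = {i,ℓ,ρ,ΔT}, free = {D,m,X1}
RREF:
  r0: [   1    0    0    0    0    0    1]
  r1: [   0    1    1    0    3    0    7]
  r2: [   0    0    0    1    1    0    2]
  r3: [   0    0    0    0    0    1    3]
Fix exponent of X1 at 1, D at 0, m at 0; solve each RREF row for its pivot's exponent:
  r0: exp(i) + (1)·1 = 0 ⇒ exp(i) = -1
  r1: exp(ℓ) + (7)·1 = 0 ⇒ exp(ℓ) = -7
  r2: exp(ρ) + (2)·1 = 0 ⇒ exp(ρ) = -2
  r3: exp(ΔT) + (3)·1 = 0 ⇒ exp(ΔT) = -3
Π_3 = i^-1 · ℓ^-7 · ρ^-2 · ΔT^-3 · X1

["-1", "-7", "0", "-2", "0", "-3", "1"]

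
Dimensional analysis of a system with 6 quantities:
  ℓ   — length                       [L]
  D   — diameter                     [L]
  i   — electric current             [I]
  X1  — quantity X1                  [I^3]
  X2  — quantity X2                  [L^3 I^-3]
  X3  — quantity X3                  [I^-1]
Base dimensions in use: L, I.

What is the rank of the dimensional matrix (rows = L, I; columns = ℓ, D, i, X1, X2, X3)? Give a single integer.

2

Write exponents as rows L,I / cols ℓ,D,i,X1,X2,X3:
  L: [ 1  1  0  0  3  0]
  I: [ 0  0  1  3 -3 -1]
Echelon form has 2 nonzero rows (pivots: ℓ,i)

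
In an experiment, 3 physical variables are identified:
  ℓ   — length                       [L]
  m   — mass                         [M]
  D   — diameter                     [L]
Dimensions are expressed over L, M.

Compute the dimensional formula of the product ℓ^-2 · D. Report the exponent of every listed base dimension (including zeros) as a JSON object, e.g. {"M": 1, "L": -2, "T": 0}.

{"L": -1, "M": 0}

Write exponents as rows L,M / cols ℓ,m,D:
  L: [ 1  0  1]
  M: [ 0  1  0]
  [L]: (-2)·1+(1)·1 = -1
  [M]: (-2)·0+(1)·0 = 0
⇒ L^-1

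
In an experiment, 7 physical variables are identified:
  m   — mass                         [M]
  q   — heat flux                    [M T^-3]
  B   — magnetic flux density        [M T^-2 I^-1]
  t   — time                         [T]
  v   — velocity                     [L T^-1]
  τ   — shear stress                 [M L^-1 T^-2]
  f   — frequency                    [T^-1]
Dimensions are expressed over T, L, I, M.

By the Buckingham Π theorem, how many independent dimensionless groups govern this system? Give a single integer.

Write exponents as rows T,L,I,M / cols m,q,B,t,v,τ,f:
  T: [ 0 -3 -2  1 -1 -2 -1]
  L: [ 0  0  0  0  1 -1  0]
  I: [ 0  0 -1  0  0  0  0]
  M: [ 1  1  1  0  0  1  0]
Row reduction gives pivot columns m,q,B,v; rank = 4
7 vars − rank 4 = 3 Π groups

3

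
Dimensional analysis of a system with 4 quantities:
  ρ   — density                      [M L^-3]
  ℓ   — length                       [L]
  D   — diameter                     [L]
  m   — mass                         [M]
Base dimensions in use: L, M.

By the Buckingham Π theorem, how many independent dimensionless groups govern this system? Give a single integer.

Dimensional matrix (L×M by ρ×ℓ×D×m):
  L: [-3  1  1  0]
  M: [ 1  0  0  1]
RREF → pivots at {ρ,ℓ} ⇒ r = 2
Π count = n − r = 4 − 2 = 2

2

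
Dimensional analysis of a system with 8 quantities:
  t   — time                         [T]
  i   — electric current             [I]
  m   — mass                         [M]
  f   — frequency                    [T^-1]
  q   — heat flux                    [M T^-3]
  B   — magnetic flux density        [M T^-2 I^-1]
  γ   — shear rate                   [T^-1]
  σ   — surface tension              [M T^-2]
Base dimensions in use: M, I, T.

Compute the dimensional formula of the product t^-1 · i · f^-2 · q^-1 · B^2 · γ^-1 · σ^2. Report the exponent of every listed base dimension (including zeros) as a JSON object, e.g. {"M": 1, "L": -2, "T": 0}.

{"M": 3, "I": -1, "T": -3}

Dimensional matrix (M×I×T by t×i×m×f×q×B×γ×σ):
  M: [ 0  0  1  0  1  1  0  1]
  I: [ 0  1  0  0  0 -1  0  0]
  T: [ 1  0  0 -1 -3 -2 -1 -2]
  [M]: (-1)·0+(1)·0+(-2)·0+(-1)·1+(2)·1+(-1)·0+(2)·1 = 3
  [I]: (-1)·0+(1)·1+(-2)·0+(-1)·0+(2)·-1+(-1)·0+(2)·0 = -1
  [T]: (-1)·1+(1)·0+(-2)·-1+(-1)·-3+(2)·-2+(-1)·-1+(2)·-2 = -3
⇒ M^3 I^-1 T^-3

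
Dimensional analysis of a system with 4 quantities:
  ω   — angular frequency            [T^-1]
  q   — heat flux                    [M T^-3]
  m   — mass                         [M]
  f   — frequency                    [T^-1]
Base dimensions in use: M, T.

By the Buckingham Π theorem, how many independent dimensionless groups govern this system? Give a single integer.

Write exponents as rows M,T / cols ω,q,m,f:
  M: [ 0  1  1  0]
  T: [-1 -3  0 -1]
Echelon form has 2 nonzero rows (pivots: ω,q)
Π count = n − r = 4 − 2 = 2

2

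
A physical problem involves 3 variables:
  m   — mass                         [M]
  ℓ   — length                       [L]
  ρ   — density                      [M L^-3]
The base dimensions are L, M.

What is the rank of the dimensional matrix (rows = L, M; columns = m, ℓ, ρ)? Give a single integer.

Exponent matrix [L,M] × [m,ℓ,ρ]:
  L: [ 0  1 -3]
  M: [ 1  0  1]
Row reduction gives pivot columns m,ℓ; rank = 2

2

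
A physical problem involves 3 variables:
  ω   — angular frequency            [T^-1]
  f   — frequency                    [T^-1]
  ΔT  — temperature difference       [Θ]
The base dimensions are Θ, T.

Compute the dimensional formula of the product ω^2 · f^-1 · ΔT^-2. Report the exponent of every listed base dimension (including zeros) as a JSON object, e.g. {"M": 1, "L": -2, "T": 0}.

{"Θ": -2, "T": -1}

Write exponents as rows Θ,T / cols ω,f,ΔT:
  Θ: [ 0  0  1]
  T: [-1 -1  0]
  [Θ]: (2)·0+(-1)·0+(-2)·1 = -2
  [T]: (2)·-1+(-1)·-1+(-2)·0 = -1
⇒ Θ^-2 T^-1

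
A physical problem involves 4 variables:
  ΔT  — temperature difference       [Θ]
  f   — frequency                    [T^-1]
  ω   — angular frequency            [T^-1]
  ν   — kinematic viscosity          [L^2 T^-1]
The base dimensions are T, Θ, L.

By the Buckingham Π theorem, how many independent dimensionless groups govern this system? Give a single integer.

1

Dimensional matrix (T×Θ×L by ΔT×f×ω×ν):
  T: [ 0 -1 -1 -1]
  Θ: [ 1  0  0  0]
  L: [ 0  0  0  2]
Echelon form has 3 nonzero rows (pivots: ΔT,f,ν)
n=4, r=3 ⇒ 1 dimensionless group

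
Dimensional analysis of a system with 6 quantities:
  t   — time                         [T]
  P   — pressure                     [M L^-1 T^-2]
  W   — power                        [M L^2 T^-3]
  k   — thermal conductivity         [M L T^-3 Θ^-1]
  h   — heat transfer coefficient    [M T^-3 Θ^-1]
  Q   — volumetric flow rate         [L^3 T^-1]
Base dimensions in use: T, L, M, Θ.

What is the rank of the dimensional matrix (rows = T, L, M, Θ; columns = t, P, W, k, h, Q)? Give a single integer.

Dimensional matrix (T×L×M×Θ by t×P×W×k×h×Q):
  T: [ 1 -2 -3 -3 -3 -1]
  L: [ 0 -1  2  1  0  3]
  M: [ 0  1  1  1  1  0]
  Θ: [ 0  0  0 -1 -1  0]
RREF → pivots at {t,P,W,k} ⇒ r = 4

4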